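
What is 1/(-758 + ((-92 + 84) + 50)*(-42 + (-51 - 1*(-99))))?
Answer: -1/506 ≈ -0.0019763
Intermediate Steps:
1/(-758 + ((-92 + 84) + 50)*(-42 + (-51 - 1*(-99)))) = 1/(-758 + (-8 + 50)*(-42 + (-51 + 99))) = 1/(-758 + 42*(-42 + 48)) = 1/(-758 + 42*6) = 1/(-758 + 252) = 1/(-506) = -1/506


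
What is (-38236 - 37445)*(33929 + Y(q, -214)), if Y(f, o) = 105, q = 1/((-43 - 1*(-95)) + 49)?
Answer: -2575727154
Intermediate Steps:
q = 1/101 (q = 1/((-43 + 95) + 49) = 1/(52 + 49) = 1/101 ≈ 0.0099010)
(-38236 - 37445)*(33929 + Y(q, -214)) = (-38236 - 37445)*(33929 + 105) = -75681*34034 = -2575727154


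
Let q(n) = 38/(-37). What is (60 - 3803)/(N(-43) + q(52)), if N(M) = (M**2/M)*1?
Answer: 138491/1629 ≈ 85.016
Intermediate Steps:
q(n) = -38/37 (q(n) = 38*(-1/37) = -38/37)
N(M) = M (N(M) = M*1 = M)
(60 - 3803)/(N(-43) + q(52)) = (60 - 3803)/(-43 - 38/37) = -3743/(-1629/37) = -3743*(-37/1629) = 138491/1629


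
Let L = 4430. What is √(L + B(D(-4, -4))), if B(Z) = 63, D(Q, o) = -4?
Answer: √4493 ≈ 67.030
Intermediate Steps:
√(L + B(D(-4, -4))) = √(4430 + 63) = √4493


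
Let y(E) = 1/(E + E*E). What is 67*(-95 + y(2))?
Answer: -38123/6 ≈ -6353.8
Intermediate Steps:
y(E) = 1/(E + E²)
67*(-95 + y(2)) = 67*(-95 + 1/(2*(1 + 2))) = 67*(-95 + (½)/3) = 67*(-95 + (½)*(⅓)) = 67*(-95 + ⅙) = 67*(-569/6) = -38123/6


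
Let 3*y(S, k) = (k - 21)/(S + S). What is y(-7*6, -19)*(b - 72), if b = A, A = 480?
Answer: 1360/21 ≈ 64.762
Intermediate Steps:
y(S, k) = (-21 + k)/(6*S) (y(S, k) = ((k - 21)/(S + S))/3 = ((-21 + k)/((2*S)))/3 = ((-21 + k)*(1/(2*S)))/3 = ((-21 + k)/(2*S))/3 = (-21 + k)/(6*S))
b = 480
y(-7*6, -19)*(b - 72) = ((-21 - 19)/(6*((-7*6))))*(480 - 72) = ((1/6)*(-40)/(-42))*408 = ((1/6)*(-1/42)*(-40))*408 = (10/63)*408 = 1360/21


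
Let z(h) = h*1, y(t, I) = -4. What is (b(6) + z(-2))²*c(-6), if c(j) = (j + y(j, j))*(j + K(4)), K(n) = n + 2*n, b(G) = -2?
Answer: -960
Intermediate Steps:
z(h) = h
K(n) = 3*n
c(j) = (-4 + j)*(12 + j) (c(j) = (j - 4)*(j + 3*4) = (-4 + j)*(j + 12) = (-4 + j)*(12 + j))
(b(6) + z(-2))²*c(-6) = (-2 - 2)²*(-48 + (-6)² + 8*(-6)) = (-4)²*(-48 + 36 - 48) = 16*(-60) = -960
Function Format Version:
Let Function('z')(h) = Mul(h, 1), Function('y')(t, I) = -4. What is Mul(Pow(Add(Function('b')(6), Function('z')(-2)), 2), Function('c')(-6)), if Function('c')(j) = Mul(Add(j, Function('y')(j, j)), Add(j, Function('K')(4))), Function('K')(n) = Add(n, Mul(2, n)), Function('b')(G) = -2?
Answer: -960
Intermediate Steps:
Function('z')(h) = h
Function('K')(n) = Mul(3, n)
Function('c')(j) = Mul(Add(-4, j), Add(12, j)) (Function('c')(j) = Mul(Add(j, -4), Add(j, Mul(3, 4))) = Mul(Add(-4, j), Add(j, 12)) = Mul(Add(-4, j), Add(12, j)))
Mul(Pow(Add(Function('b')(6), Function('z')(-2)), 2), Function('c')(-6)) = Mul(Pow(Add(-2, -2), 2), Add(-48, Pow(-6, 2), Mul(8, -6))) = Mul(Pow(-4, 2), Add(-48, 36, -48)) = Mul(16, -60) = -960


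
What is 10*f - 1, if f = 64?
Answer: 639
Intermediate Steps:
10*f - 1 = 10*64 - 1 = 640 - 1 = 639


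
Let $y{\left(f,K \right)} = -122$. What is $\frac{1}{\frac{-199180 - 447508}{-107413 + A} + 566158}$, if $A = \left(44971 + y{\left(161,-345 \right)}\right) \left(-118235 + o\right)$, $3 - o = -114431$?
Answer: $\frac{85289231}{48287180767842} \approx 1.7663 \cdot 10^{-6}$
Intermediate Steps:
$o = 114434$ ($o = 3 - -114431 = 3 + 114431 = 114434$)
$A = -170471049$ ($A = \left(44971 - 122\right) \left(-118235 + 114434\right) = 44849 \left(-3801\right) = -170471049$)
$\frac{1}{\frac{-199180 - 447508}{-107413 + A} + 566158} = \frac{1}{\frac{-199180 - 447508}{-107413 - 170471049} + 566158} = \frac{1}{- \frac{646688}{-170578462} + 566158} = \frac{1}{\left(-646688\right) \left(- \frac{1}{170578462}\right) + 566158} = \frac{1}{\frac{323344}{85289231} + 566158} = \frac{1}{\frac{48287180767842}{85289231}} = \frac{85289231}{48287180767842}$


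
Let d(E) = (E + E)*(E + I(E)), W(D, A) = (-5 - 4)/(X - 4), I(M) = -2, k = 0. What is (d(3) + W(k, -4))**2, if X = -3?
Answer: 2601/49 ≈ 53.082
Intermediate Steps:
W(D, A) = 9/7 (W(D, A) = (-5 - 4)/(-3 - 4) = -9/(-7) = -9*(-1/7) = 9/7)
d(E) = 2*E*(-2 + E) (d(E) = (E + E)*(E - 2) = (2*E)*(-2 + E) = 2*E*(-2 + E))
(d(3) + W(k, -4))**2 = (2*3*(-2 + 3) + 9/7)**2 = (2*3*1 + 9/7)**2 = (6 + 9/7)**2 = (51/7)**2 = 2601/49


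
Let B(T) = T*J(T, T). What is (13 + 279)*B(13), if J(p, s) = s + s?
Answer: 98696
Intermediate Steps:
J(p, s) = 2*s
B(T) = 2*T**2 (B(T) = T*(2*T) = 2*T**2)
(13 + 279)*B(13) = (13 + 279)*(2*13**2) = 292*(2*169) = 292*338 = 98696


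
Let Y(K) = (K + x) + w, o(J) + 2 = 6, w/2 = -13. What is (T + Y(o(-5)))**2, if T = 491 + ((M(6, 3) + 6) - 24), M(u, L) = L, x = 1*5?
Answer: 210681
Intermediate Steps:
w = -26 (w = 2*(-13) = -26)
x = 5
o(J) = 4 (o(J) = -2 + 6 = 4)
Y(K) = -21 + K (Y(K) = (K + 5) - 26 = (5 + K) - 26 = -21 + K)
T = 476 (T = 491 + ((3 + 6) - 24) = 491 + (9 - 24) = 491 - 15 = 476)
(T + Y(o(-5)))**2 = (476 + (-21 + 4))**2 = (476 - 17)**2 = 459**2 = 210681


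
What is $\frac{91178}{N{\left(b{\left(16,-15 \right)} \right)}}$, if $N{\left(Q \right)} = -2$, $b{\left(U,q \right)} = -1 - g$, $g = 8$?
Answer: $-45589$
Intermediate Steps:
$b{\left(U,q \right)} = -9$ ($b{\left(U,q \right)} = -1 - 8 = -9$)
$\frac{91178}{N{\left(b{\left(16,-15 \right)} \right)}} = \frac{91178}{-2} = 91178 \left(- \frac{1}{2}\right) = -45589$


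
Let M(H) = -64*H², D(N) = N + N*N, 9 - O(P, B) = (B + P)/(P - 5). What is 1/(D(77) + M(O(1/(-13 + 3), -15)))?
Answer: 2601/9550310 ≈ 0.00027235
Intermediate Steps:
O(P, B) = 9 - (B + P)/(-5 + P) (O(P, B) = 9 - (B + P)/(P - 5) = 9 - (B + P)/(-5 + P))
D(N) = N + N²
1/(D(77) + M(O(1/(-13 + 3), -15))) = 1/(77*(1 + 77) - 64*(-45 - 1*(-15) + 8/(-13 + 3))²/(-5 + 1/(-13 + 3))²) = 1/(77*78 - 64*(-45 + 15 + 8/(-10))²/(-5 + 1/(-10))²) = 1/(6006 - 64*(-45 + 15 + 8*(-⅒))²/(-5 - ⅒)²) = 1/(6006 - 64*100*(-45 + 15 - ⅘)²/2601) = 1/(6006 - 64*(-10/51*(-154/5))²) = 1/(6006 - 64*(308/51)²) = 1/(6006 - 64*94864/2601) = 1/(6006 - 6071296/2601) = 1/(9550310/2601) = 2601/9550310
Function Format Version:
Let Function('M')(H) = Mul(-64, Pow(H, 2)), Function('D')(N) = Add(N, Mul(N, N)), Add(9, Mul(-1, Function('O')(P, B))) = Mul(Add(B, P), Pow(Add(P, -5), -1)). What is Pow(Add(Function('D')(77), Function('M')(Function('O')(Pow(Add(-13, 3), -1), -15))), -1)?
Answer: Rational(2601, 9550310) ≈ 0.00027235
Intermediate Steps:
Function('O')(P, B) = Add(9, Mul(-1, Pow(Add(-5, P), -1), Add(B, P))) (Function('O')(P, B) = Add(9, Mul(-1, Mul(Add(B, P), Pow(Add(P, -5), -1)))) = Add(9, Mul(-1, Mul(Add(B, P), Pow(Add(-5, P), -1)))) = Add(9, Mul(-1, Mul(Pow(Add(-5, P), -1), Add(B, P)))) = Add(9, Mul(-1, Pow(Add(-5, P), -1), Add(B, P))))
Function('D')(N) = Add(N, Pow(N, 2))
Pow(Add(Function('D')(77), Function('M')(Function('O')(Pow(Add(-13, 3), -1), -15))), -1) = Pow(Add(Mul(77, Add(1, 77)), Mul(-64, Pow(Mul(Pow(Add(-5, Pow(Add(-13, 3), -1)), -1), Add(-45, Mul(-1, -15), Mul(8, Pow(Add(-13, 3), -1)))), 2))), -1) = Pow(Add(Mul(77, 78), Mul(-64, Pow(Mul(Pow(Add(-5, Pow(-10, -1)), -1), Add(-45, 15, Mul(8, Pow(-10, -1)))), 2))), -1) = Pow(Add(6006, Mul(-64, Pow(Mul(Pow(Add(-5, Rational(-1, 10)), -1), Add(-45, 15, Mul(8, Rational(-1, 10)))), 2))), -1) = Pow(Add(6006, Mul(-64, Pow(Mul(Pow(Rational(-51, 10), -1), Add(-45, 15, Rational(-4, 5))), 2))), -1) = Pow(Add(6006, Mul(-64, Pow(Mul(Rational(-10, 51), Rational(-154, 5)), 2))), -1) = Pow(Add(6006, Mul(-64, Pow(Rational(308, 51), 2))), -1) = Pow(Add(6006, Mul(-64, Rational(94864, 2601))), -1) = Pow(Add(6006, Rational(-6071296, 2601)), -1) = Pow(Rational(9550310, 2601), -1) = Rational(2601, 9550310)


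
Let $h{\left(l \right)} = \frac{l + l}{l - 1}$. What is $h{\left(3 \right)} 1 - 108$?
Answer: $-105$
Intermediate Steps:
$h{\left(l \right)} = \frac{2 l}{-1 + l}$
$h{\left(3 \right)} 1 - 108 = 2 \cdot 3 \frac{1}{-1 + 3} \cdot 1 - 108 = 2 \cdot 3 \cdot \frac{1}{2} \cdot 1 - 108 = 3 \cdot 1 - 108 = 3 - 108 = -105$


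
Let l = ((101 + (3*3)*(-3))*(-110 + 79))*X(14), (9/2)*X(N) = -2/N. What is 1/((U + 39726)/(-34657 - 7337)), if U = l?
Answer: -1322811/1253663 ≈ -1.0552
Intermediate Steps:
X(N) = -4/(9*N) (X(N) = 2*(-2/N)/9 = -4/(9*N))
l = 4588/63 (l = ((101 + (3*3)*(-3))*(-110 + 79))*(-4/9/14) = ((101 + 9*(-3))*(-31))*(-4/9*1/14) = ((101 - 27)*(-31))*(-2/63) = (74*(-31))*(-2/63) = -2294*(-2/63) = 4588/63 ≈ 72.825)
U = 4588/63 ≈ 72.825
1/((U + 39726)/(-34657 - 7337)) = 1/((4588/63 + 39726)/(-34657 - 7337)) = 1/((2507326/63)/(-41994)) = 1/((2507326/63)*(-1/41994)) = 1/(-1253663/1322811) = -1322811/1253663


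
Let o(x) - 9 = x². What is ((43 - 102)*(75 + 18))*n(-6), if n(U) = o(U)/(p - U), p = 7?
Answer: -246915/13 ≈ -18993.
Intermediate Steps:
o(x) = 9 + x²
n(U) = (9 + U²)/(7 - U)
((43 - 102)*(75 + 18))*n(-6) = ((43 - 102)*(75 + 18))*((-9 - 1*(-6)²)/(-7 - 6)) = (-59*93)*((-9 - 1*36)/(-13)) = -(-5487)*(-9 - 36)/13 = -(-5487)*(-45)/13 = -5487*45/13 = -246915/13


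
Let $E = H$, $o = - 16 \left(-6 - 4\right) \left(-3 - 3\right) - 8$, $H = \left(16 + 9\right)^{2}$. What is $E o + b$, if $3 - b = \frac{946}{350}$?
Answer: $- \frac{105874948}{175} \approx -6.05 \cdot 10^{5}$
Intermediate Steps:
$b = \frac{52}{175}$ ($b = 3 - \frac{946}{350} = 3 - 946 \cdot \frac{1}{350} = 3 - \frac{473}{175} = \frac{52}{175} \approx 0.29714$)
$H = 625$ ($H = 25^{2} = 625$)
$o = -968$ ($o = - 16 \left(\left(-10\right) \left(-6\right)\right) - 8 = \left(-16\right) 60 - 8 = -960 - 8 = -968$)
$E = 625$
$E o + b = 625 \left(-968\right) + \frac{52}{175} = -605000 + \frac{52}{175} = - \frac{105874948}{175}$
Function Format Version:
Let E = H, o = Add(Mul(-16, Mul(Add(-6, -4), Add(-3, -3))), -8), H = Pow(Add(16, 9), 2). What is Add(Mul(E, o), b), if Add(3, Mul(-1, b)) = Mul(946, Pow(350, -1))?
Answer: Rational(-105874948, 175) ≈ -6.0500e+5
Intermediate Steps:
b = Rational(52, 175) (b = Add(3, Mul(-1, Mul(946, Pow(350, -1)))) = Add(3, Mul(-1, Mul(946, Rational(1, 350)))) = Add(3, Mul(-1, Rational(473, 175))) = Add(3, Rational(-473, 175)) = Rational(52, 175) ≈ 0.29714)
H = 625 (H = Pow(25, 2) = 625)
o = -968 (o = Add(Mul(-16, Mul(-10, -6)), -8) = Add(Mul(-16, 60), -8) = Add(-960, -8) = -968)
E = 625
Add(Mul(E, o), b) = Add(Mul(625, -968), Rational(52, 175)) = Add(-605000, Rational(52, 175)) = Rational(-105874948, 175)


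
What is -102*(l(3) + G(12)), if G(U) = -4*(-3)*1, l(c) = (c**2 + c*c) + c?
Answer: -3366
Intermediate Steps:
l(c) = c + 2*c**2 (l(c) = (c**2 + c**2) + c = 2*c**2 + c = c + 2*c**2)
G(U) = 12 (G(U) = 12*1 = 12)
-102*(l(3) + G(12)) = -102*(3*(1 + 2*3) + 12) = -102*(3*(1 + 6) + 12) = -102*(3*7 + 12) = -102*(21 + 12) = -102*33 = -3366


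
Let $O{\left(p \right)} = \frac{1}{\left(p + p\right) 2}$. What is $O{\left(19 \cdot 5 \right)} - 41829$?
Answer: $- \frac{15895019}{380} \approx -41829.0$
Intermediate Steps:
$O{\left(p \right)} = \frac{1}{4 p}$ ($O{\left(p \right)} = \frac{1}{2 p 2} = \frac{1}{4 p}$)
$O{\left(19 \cdot 5 \right)} - 41829 = \frac{1}{4 \cdot 19 \cdot 5} - 41829 = \frac{1}{4 \cdot 95} - 41829 = \frac{1}{4} \cdot \frac{1}{95} - 41829 = \frac{1}{380} - 41829 = - \frac{15895019}{380}$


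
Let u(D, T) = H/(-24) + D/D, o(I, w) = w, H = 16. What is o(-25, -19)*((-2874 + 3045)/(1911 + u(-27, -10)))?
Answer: -9747/5734 ≈ -1.6999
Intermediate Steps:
u(D, T) = ⅓ (u(D, T) = 16/(-24) + D/D = 16*(-1/24) + 1 = -⅔ + 1 = ⅓)
o(-25, -19)*((-2874 + 3045)/(1911 + u(-27, -10))) = -19*(-2874 + 3045)/(1911 + ⅓) = -3249/5734/3 = -3249*3/5734 = -19*513/5734 = -9747/5734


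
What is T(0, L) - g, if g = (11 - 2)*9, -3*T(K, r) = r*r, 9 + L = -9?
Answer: -189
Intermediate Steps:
L = -18 (L = -9 - 9 = -18)
T(K, r) = -r²/3 (T(K, r) = -r*r/3 = -r²/3)
g = 81 (g = 9*9 = 81)
T(0, L) - g = -⅓*(-18)² - 1*81 = -⅓*324 - 81 = -108 - 81 = -189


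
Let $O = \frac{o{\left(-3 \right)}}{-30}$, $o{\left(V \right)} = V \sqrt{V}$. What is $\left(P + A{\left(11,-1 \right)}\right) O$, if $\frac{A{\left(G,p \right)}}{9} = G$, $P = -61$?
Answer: $\frac{19 i \sqrt{3}}{5} \approx 6.5818 i$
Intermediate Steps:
$o{\left(V \right)} = V^{\frac{3}{2}}$
$O = \frac{i \sqrt{3}}{10}$ ($O = \frac{\left(-3\right)^{\frac{3}{2}}}{-30} = - 3 i \sqrt{3} \left(- \frac{1}{30}\right) = \frac{i \sqrt{3}}{10} \approx 0.17321 i$)
$A{\left(G,p \right)} = 9 G$
$\left(P + A{\left(11,-1 \right)}\right) O = \left(-61 + 9 \cdot 11\right) \frac{i \sqrt{3}}{10} = \left(-61 + 99\right) \frac{i \sqrt{3}}{10} = 38 \frac{i \sqrt{3}}{10} = \frac{19 i \sqrt{3}}{5}$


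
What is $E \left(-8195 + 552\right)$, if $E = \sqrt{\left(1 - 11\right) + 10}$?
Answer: $0$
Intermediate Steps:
$E = 0$ ($E = \sqrt{-10 + 10} = \sqrt{0} = 0$)
$E \left(-8195 + 552\right) = 0 \left(-8195 + 552\right) = 0 \left(-7643\right) = 0$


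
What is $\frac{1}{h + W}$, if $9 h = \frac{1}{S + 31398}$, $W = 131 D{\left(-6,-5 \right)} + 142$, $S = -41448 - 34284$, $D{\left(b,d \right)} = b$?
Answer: $- \frac{399006}{256959865} \approx -0.0015528$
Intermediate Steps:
$S = -75732$
$W = -644$ ($W = 131 \left(-6\right) + 142 = -786 + 142 = -644$)
$h = - \frac{1}{399006}$ ($h = \frac{1}{9 \left(-75732 + 31398\right)} = \frac{1}{9 \left(-44334\right)} = \frac{1}{9} \left(- \frac{1}{44334}\right) = - \frac{1}{399006} \approx -2.5062 \cdot 10^{-6}$)
$\frac{1}{h + W} = \frac{1}{- \frac{1}{399006} - 644} = \frac{1}{- \frac{256959865}{399006}} = - \frac{399006}{256959865}$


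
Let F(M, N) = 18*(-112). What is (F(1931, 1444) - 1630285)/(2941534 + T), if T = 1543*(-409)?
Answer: -1632301/2310447 ≈ -0.70649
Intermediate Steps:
T = -631087
F(M, N) = -2016
(F(1931, 1444) - 1630285)/(2941534 + T) = (-2016 - 1630285)/(2941534 - 631087) = -1632301/2310447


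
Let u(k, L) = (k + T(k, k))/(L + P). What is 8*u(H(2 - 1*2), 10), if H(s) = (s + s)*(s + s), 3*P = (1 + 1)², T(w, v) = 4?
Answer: 48/17 ≈ 2.8235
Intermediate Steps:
P = 4/3 (P = (1 + 1)²/3 = (⅓)*2² = (⅓)*4 = 4/3 ≈ 1.3333)
H(s) = 4*s² (H(s) = (2*s)*(2*s) = 4*s²)
u(k, L) = (4 + k)/(4/3 + L) (u(k, L) = (k + 4)/(L + 4/3) = (4 + k)/(4/3 + L))
8*u(H(2 - 1*2), 10) = 8*(3*(4 + 4*(2 - 1*2)²)/(4 + 3*10)) = 8*(3*(4 + 4*(2 - 2)²)/(4 + 30)) = 8*(3*(4 + 4*0²)/34) = 8*(3*(1/34)*(4 + 4*0)) = 8*(3*(1/34)*(4 + 0)) = 8*(3*(1/34)*4) = 8*(6/17) = 48/17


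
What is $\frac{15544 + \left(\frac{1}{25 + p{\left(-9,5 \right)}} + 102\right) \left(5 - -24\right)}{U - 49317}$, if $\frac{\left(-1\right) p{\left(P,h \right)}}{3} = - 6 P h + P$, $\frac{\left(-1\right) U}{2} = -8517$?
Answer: $- \frac{4674829}{8156838} \approx -0.57312$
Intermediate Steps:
$U = 17034$ ($U = \left(-2\right) \left(-8517\right) = 17034$)
$p{\left(P,h \right)} = - 3 P + 18 P h$ ($p{\left(P,h \right)} = - 3 \left(- 6 P h + P\right) = - 3 \left(P - 6 P h\right) = - 3 P + 18 P h$)
$\frac{15544 + \left(\frac{1}{25 + p{\left(-9,5 \right)}} + 102\right) \left(5 - -24\right)}{U - 49317} = \frac{15544 + \left(\frac{1}{25 + 3 \left(-9\right) \left(-1 + 6 \cdot 5\right)} + 102\right) \left(5 - -24\right)}{17034 - 49317} = \frac{15544 + \left(\frac{1}{25 + 3 \left(-9\right) \left(-1 + 30\right)} + 102\right) \left(5 + 24\right)}{-32283} = \left(15544 + \left(\frac{1}{25 + 3 \left(-9\right) 29} + 102\right) 29\right) \left(- \frac{1}{32283}\right) = \left(15544 + \left(\frac{1}{25 - 783} + 102\right) 29\right) \left(- \frac{1}{32283}\right) = \left(15544 + \left(\frac{1}{-758} + 102\right) 29\right) \left(- \frac{1}{32283}\right) = \left(15544 + \left(- \frac{1}{758} + 102\right) 29\right) \left(- \frac{1}{32283}\right) = \left(15544 + \frac{77315}{758} \cdot 29\right) \left(- \frac{1}{32283}\right) = \left(15544 + \frac{2242135}{758}\right) \left(- \frac{1}{32283}\right) = \frac{14024487}{758} \left(- \frac{1}{32283}\right) = - \frac{4674829}{8156838}$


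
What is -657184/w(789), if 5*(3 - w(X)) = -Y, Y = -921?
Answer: 1642960/453 ≈ 3626.8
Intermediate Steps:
w(X) = -906/5 (w(X) = 3 - (-1)*(-921)/5 = 3 - ⅕*921 = 3 - 921/5 = -906/5)
-657184/w(789) = -657184/(-906/5) = -657184*(-5/906) = 1642960/453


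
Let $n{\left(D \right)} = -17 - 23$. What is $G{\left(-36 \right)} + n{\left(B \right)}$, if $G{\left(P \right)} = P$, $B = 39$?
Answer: $-76$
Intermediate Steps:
$n{\left(D \right)} = -40$ ($n{\left(D \right)} = -17 - 23 = -40$)
$G{\left(-36 \right)} + n{\left(B \right)} = -36 - 40 = -76$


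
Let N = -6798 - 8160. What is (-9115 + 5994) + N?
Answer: -18079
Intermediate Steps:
N = -14958
(-9115 + 5994) + N = (-9115 + 5994) - 14958 = -3121 - 14958 = -18079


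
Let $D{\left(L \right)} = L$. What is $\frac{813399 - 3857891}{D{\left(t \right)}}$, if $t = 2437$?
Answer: $- \frac{3044492}{2437} \approx -1249.3$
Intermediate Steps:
$\frac{813399 - 3857891}{D{\left(t \right)}} = \frac{813399 - 3857891}{2437} = \left(-3044492\right) \frac{1}{2437} = - \frac{3044492}{2437}$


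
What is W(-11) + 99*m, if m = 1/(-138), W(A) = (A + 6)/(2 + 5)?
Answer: -461/322 ≈ -1.4317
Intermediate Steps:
W(A) = 6/7 + A/7 (W(A) = (6 + A)/7 = (6 + A)*(1/7) = 6/7 + A/7)
m = -1/138 ≈ -0.0072464
W(-11) + 99*m = (6/7 + (1/7)*(-11)) + 99*(-1/138) = (6/7 - 11/7) - 33/46 = -5/7 - 33/46 = -461/322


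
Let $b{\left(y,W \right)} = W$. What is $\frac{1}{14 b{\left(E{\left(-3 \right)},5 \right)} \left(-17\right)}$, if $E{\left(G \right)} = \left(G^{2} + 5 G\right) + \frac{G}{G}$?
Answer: $- \frac{1}{1190} \approx -0.00084034$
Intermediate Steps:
$E{\left(G \right)} = 1 + G^{2} + 5 G$ ($E{\left(G \right)} = \left(G^{2} + 5 G\right) + 1 = 1 + G^{2} + 5 G$)
$\frac{1}{14 b{\left(E{\left(-3 \right)},5 \right)} \left(-17\right)} = \frac{1}{14 \cdot 5 \left(-17\right)} = \frac{1}{70 \left(-17\right)} = \frac{1}{-1190} = - \frac{1}{1190}$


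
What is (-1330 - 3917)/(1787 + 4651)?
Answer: -1749/2146 ≈ -0.81500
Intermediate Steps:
(-1330 - 3917)/(1787 + 4651) = -5247/6438 = -5247*1/6438 = -1749/2146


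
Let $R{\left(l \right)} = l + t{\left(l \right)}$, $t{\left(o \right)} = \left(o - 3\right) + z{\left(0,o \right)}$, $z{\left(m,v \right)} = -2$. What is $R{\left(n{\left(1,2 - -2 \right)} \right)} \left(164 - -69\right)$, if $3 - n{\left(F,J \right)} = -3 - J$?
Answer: $3495$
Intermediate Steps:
$t{\left(o \right)} = -5 + o$ ($t{\left(o \right)} = \left(o - 3\right) - 2 = \left(-3 + o\right) - 2 = -5 + o$)
$n{\left(F,J \right)} = 6 + J$ ($n{\left(F,J \right)} = 3 - \left(-3 - J\right) = 3 + \left(3 + J\right) = 6 + J$)
$R{\left(l \right)} = -5 + 2 l$ ($R{\left(l \right)} = l + \left(-5 + l\right) = -5 + 2 l$)
$R{\left(n{\left(1,2 - -2 \right)} \right)} \left(164 - -69\right) = \left(-5 + 2 \left(6 + \left(2 - -2\right)\right)\right) \left(164 - -69\right) = \left(-5 + 2 \left(6 + \left(2 + 2\right)\right)\right) \left(164 + 69\right) = \left(-5 + 2 \left(6 + 4\right)\right) 233 = \left(-5 + 2 \cdot 10\right) 233 = \left(-5 + 20\right) 233 = 15 \cdot 233 = 3495$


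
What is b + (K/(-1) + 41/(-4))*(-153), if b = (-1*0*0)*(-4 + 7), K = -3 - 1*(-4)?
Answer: 6885/4 ≈ 1721.3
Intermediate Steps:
K = 1 (K = -3 + 4 = 1)
b = 0 (b = (0*0)*3 = 0*3 = 0)
b + (K/(-1) + 41/(-4))*(-153) = 0 + (1/(-1) + 41/(-4))*(-153) = 0 + (1*(-1) + 41*(-¼))*(-153) = 0 + (-1 - 41/4)*(-153) = 0 - 45/4*(-153) = 0 + 6885/4 = 6885/4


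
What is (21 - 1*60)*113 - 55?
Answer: -4462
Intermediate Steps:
(21 - 1*60)*113 - 55 = (21 - 60)*113 - 55 = -39*113 - 55 = -4407 - 55 = -4462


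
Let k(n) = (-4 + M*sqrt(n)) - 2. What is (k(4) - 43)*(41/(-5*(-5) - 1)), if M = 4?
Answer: -1681/24 ≈ -70.042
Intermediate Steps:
k(n) = -6 + 4*sqrt(n) (k(n) = (-4 + 4*sqrt(n)) - 2 = -6 + 4*sqrt(n))
(k(4) - 43)*(41/(-5*(-5) - 1)) = ((-6 + 4*sqrt(4)) - 43)*(41/(-5*(-5) - 1)) = ((-6 + 4*2) - 43)*(41/(25 - 1)) = ((-6 + 8) - 43)*(41/24) = (2 - 43)*(41*(1/24)) = -41*41/24 = -1681/24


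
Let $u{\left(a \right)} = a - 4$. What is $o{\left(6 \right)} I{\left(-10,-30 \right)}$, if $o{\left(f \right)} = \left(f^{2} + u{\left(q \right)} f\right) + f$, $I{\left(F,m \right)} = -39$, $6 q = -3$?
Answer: $-585$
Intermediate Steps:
$q = - \frac{1}{2}$ ($q = \frac{1}{6} \left(-3\right) = - \frac{1}{2} \approx -0.5$)
$u{\left(a \right)} = -4 + a$ ($u{\left(a \right)} = a - 4 = -4 + a$)
$o{\left(f \right)} = f^{2} - \frac{7 f}{2}$ ($o{\left(f \right)} = \left(f^{2} + \left(-4 - \frac{1}{2}\right) f\right) + f = \left(f^{2} - \frac{9 f}{2}\right) + f = f^{2} - \frac{7 f}{2}$)
$o{\left(6 \right)} I{\left(-10,-30 \right)} = \frac{1}{2} \cdot 6 \left(-7 + 2 \cdot 6\right) \left(-39\right) = \frac{1}{2} \cdot 6 \left(-7 + 12\right) \left(-39\right) = \frac{1}{2} \cdot 6 \cdot 5 \left(-39\right) = 15 \left(-39\right) = -585$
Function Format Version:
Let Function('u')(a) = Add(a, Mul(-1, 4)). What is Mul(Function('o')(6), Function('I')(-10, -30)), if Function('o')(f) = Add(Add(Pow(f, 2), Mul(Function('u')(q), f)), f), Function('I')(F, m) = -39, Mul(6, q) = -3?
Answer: -585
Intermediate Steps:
q = Rational(-1, 2) (q = Mul(Rational(1, 6), -3) = Rational(-1, 2) ≈ -0.50000)
Function('u')(a) = Add(-4, a) (Function('u')(a) = Add(a, -4) = Add(-4, a))
Function('o')(f) = Add(Pow(f, 2), Mul(Rational(-7, 2), f)) (Function('o')(f) = Add(Add(Pow(f, 2), Mul(Add(-4, Rational(-1, 2)), f)), f) = Add(Add(Pow(f, 2), Mul(Rational(-9, 2), f)), f) = Add(Pow(f, 2), Mul(Rational(-7, 2), f)))
Mul(Function('o')(6), Function('I')(-10, -30)) = Mul(Mul(Rational(1, 2), 6, Add(-7, Mul(2, 6))), -39) = Mul(Mul(Rational(1, 2), 6, Add(-7, 12)), -39) = Mul(Mul(Rational(1, 2), 6, 5), -39) = Mul(15, -39) = -585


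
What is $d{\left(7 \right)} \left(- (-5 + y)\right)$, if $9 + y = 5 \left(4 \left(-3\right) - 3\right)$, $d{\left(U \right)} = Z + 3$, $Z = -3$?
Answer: $0$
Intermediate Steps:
$d{\left(U \right)} = 0$ ($d{\left(U \right)} = -3 + 3 = 0$)
$y = -84$ ($y = -9 + 5 \left(4 \left(-3\right) - 3\right) = -9 + 5 \left(-12 - 3\right) = -9 + 5 \left(-15\right) = -9 - 75 = -84$)
$d{\left(7 \right)} \left(- (-5 + y)\right) = 0 \left(- (-5 - 84)\right) = 0 \left(\left(-1\right) \left(-89\right)\right) = 0 \cdot 89 = 0$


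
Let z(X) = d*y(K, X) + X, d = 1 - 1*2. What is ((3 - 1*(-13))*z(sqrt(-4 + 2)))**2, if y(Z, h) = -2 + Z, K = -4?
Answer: 8704 + 3072*I*sqrt(2) ≈ 8704.0 + 4344.5*I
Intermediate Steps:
d = -1 (d = 1 - 2 = -1)
z(X) = 6 + X (z(X) = -(-2 - 4) + X = -1*(-6) + X = 6 + X)
((3 - 1*(-13))*z(sqrt(-4 + 2)))**2 = ((3 - 1*(-13))*(6 + sqrt(-4 + 2)))**2 = ((3 + 13)*(6 + sqrt(-2)))**2 = (16*(6 + I*sqrt(2)))**2 = (96 + 16*I*sqrt(2))**2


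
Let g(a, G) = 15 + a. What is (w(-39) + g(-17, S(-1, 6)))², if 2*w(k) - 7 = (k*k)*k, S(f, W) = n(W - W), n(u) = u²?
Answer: 879596964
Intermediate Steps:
S(f, W) = 0 (S(f, W) = (W - W)² = 0² = 0)
w(k) = 7/2 + k³/2 (w(k) = 7/2 + ((k*k)*k)/2 = 7/2 + (k²*k)/2 = 7/2 + k³/2)
(w(-39) + g(-17, S(-1, 6)))² = ((7/2 + (½)*(-39)³) + (15 - 17))² = ((7/2 + (½)*(-59319)) - 2)² = ((7/2 - 59319/2) - 2)² = (-29656 - 2)² = (-29658)² = 879596964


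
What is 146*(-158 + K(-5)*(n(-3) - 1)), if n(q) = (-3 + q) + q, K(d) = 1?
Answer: -24528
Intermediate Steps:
n(q) = -3 + 2*q
146*(-158 + K(-5)*(n(-3) - 1)) = 146*(-158 + 1*((-3 + 2*(-3)) - 1)) = 146*(-158 + 1*((-3 - 6) - 1)) = 146*(-158 + 1*(-9 - 1)) = 146*(-158 + 1*(-10)) = 146*(-158 - 10) = 146*(-168) = -24528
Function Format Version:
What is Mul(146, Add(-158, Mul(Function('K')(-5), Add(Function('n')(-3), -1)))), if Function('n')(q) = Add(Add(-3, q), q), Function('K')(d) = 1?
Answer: -24528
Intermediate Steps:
Function('n')(q) = Add(-3, Mul(2, q))
Mul(146, Add(-158, Mul(Function('K')(-5), Add(Function('n')(-3), -1)))) = Mul(146, Add(-158, Mul(1, Add(Add(-3, Mul(2, -3)), -1)))) = Mul(146, Add(-158, Mul(1, Add(Add(-3, -6), -1)))) = Mul(146, Add(-158, Mul(1, Add(-9, -1)))) = Mul(146, Add(-158, Mul(1, -10))) = Mul(146, Add(-158, -10)) = Mul(146, -168) = -24528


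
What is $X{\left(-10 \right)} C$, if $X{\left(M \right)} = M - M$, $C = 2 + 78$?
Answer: $0$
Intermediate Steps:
$C = 80$
$X{\left(M \right)} = 0$
$X{\left(-10 \right)} C = 0 \cdot 80 = 0$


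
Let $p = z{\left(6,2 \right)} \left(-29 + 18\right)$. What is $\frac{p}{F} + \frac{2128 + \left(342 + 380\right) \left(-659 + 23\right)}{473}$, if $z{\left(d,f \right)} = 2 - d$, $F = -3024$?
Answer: $- \frac{345545587}{357588} \approx -966.32$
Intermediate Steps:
$p = 44$ ($p = \left(2 - 6\right) \left(-29 + 18\right) = \left(2 - 6\right) \left(-11\right) = \left(-4\right) \left(-11\right) = 44$)
$\frac{p}{F} + \frac{2128 + \left(342 + 380\right) \left(-659 + 23\right)}{473} = \frac{44}{-3024} + \frac{2128 + \left(342 + 380\right) \left(-659 + 23\right)}{473} = 44 \left(- \frac{1}{3024}\right) + \left(2128 + 722 \left(-636\right)\right) \frac{1}{473} = - \frac{11}{756} + \left(2128 - 459192\right) \frac{1}{473} = - \frac{11}{756} - \frac{457064}{473} = - \frac{345545587}{357588}$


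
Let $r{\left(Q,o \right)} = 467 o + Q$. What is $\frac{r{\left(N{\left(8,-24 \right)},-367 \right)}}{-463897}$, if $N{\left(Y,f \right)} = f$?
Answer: $\frac{171413}{463897} \approx 0.36951$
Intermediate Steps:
$r{\left(Q,o \right)} = Q + 467 o$
$\frac{r{\left(N{\left(8,-24 \right)},-367 \right)}}{-463897} = \frac{-24 + 467 \left(-367\right)}{-463897} = \left(-24 - 171389\right) \left(- \frac{1}{463897}\right) = \left(-171413\right) \left(- \frac{1}{463897}\right) = \frac{171413}{463897}$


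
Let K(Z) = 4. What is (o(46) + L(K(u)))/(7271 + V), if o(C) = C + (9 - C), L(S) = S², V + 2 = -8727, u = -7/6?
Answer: -25/1458 ≈ -0.017147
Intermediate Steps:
u = -7/6 (u = -7*⅙ = -7/6 ≈ -1.1667)
V = -8729 (V = -2 - 8727 = -8729)
o(C) = 9
(o(46) + L(K(u)))/(7271 + V) = (9 + 4²)/(7271 - 8729) = (9 + 16)/(-1458) = 25*(-1/1458) = -25/1458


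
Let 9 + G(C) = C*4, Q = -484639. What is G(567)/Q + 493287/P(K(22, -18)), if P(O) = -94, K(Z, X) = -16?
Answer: -239066330739/45556066 ≈ -5247.7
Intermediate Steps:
G(C) = -9 + 4*C (G(C) = -9 + C*4 = -9 + 4*C)
G(567)/Q + 493287/P(K(22, -18)) = (-9 + 4*567)/(-484639) + 493287/(-94) = (-9 + 2268)*(-1/484639) + 493287*(-1/94) = 2259*(-1/484639) - 493287/94 = -2259/484639 - 493287/94 = -239066330739/45556066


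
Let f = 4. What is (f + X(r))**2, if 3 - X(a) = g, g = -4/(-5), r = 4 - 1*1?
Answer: 961/25 ≈ 38.440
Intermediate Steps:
r = 3 (r = 4 - 1 = 3)
g = 4/5 (g = -4*(-1/5) = 4/5 ≈ 0.80000)
X(a) = 11/5 (X(a) = 3 - 1*4/5 = 3 - 4/5 = 11/5)
(f + X(r))**2 = (4 + 11/5)**2 = (31/5)**2 = 961/25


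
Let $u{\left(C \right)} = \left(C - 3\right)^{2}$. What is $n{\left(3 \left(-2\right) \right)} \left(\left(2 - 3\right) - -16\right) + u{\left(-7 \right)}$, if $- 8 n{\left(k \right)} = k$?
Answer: $\frac{445}{4} \approx 111.25$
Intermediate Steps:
$u{\left(C \right)} = \left(-3 + C\right)^{2}$
$n{\left(k \right)} = - \frac{k}{8}$
$n{\left(3 \left(-2\right) \right)} \left(\left(2 - 3\right) - -16\right) + u{\left(-7 \right)} = - \frac{3 \left(-2\right)}{8} \left(\left(2 - 3\right) - -16\right) + \left(-3 - 7\right)^{2} = \left(- \frac{1}{8}\right) \left(-6\right) \left(\left(2 - 3\right) + 16\right) + \left(-10\right)^{2} = \frac{3 \left(-1 + 16\right)}{4} + 100 = \frac{3}{4} \cdot 15 + 100 = \frac{45}{4} + 100 = \frac{445}{4}$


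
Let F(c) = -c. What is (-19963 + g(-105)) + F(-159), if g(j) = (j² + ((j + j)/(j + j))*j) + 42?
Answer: -8842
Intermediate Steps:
g(j) = 42 + j + j² (g(j) = (j² + ((2*j)/((2*j)))*j) + 42 = (j² + ((2*j)*(1/(2*j)))*j) + 42 = (j² + 1*j) + 42 = (j² + j) + 42 = (j + j²) + 42 = 42 + j + j²)
(-19963 + g(-105)) + F(-159) = (-19963 + (42 - 105 + (-105)²)) - 1*(-159) = (-19963 + (42 - 105 + 11025)) + 159 = (-19963 + 10962) + 159 = -9001 + 159 = -8842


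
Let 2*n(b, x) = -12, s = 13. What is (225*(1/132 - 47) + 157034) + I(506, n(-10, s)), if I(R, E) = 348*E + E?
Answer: 6352135/44 ≈ 1.4437e+5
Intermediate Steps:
n(b, x) = -6 (n(b, x) = (1/2)*(-12) = -6)
I(R, E) = 349*E
(225*(1/132 - 47) + 157034) + I(506, n(-10, s)) = (225*(1/132 - 47) + 157034) + 349*(-6) = (225*(1/132 - 47) + 157034) - 2094 = (225*(-6203/132) + 157034) - 2094 = (-465225/44 + 157034) - 2094 = 6444271/44 - 2094 = 6352135/44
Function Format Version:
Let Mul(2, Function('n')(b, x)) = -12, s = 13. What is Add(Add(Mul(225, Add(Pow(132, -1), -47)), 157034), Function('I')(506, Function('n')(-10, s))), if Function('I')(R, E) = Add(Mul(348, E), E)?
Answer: Rational(6352135, 44) ≈ 1.4437e+5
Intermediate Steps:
Function('n')(b, x) = -6 (Function('n')(b, x) = Mul(Rational(1, 2), -12) = -6)
Function('I')(R, E) = Mul(349, E)
Add(Add(Mul(225, Add(Pow(132, -1), -47)), 157034), Function('I')(506, Function('n')(-10, s))) = Add(Add(Mul(225, Add(Pow(132, -1), -47)), 157034), Mul(349, -6)) = Add(Add(Mul(225, Add(Rational(1, 132), -47)), 157034), -2094) = Add(Add(Mul(225, Rational(-6203, 132)), 157034), -2094) = Add(Add(Rational(-465225, 44), 157034), -2094) = Add(Rational(6444271, 44), -2094) = Rational(6352135, 44)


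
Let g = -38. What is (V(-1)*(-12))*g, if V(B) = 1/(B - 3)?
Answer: -114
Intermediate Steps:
V(B) = 1/(-3 + B)
(V(-1)*(-12))*g = (-12/(-3 - 1))*(-38) = (-12/(-4))*(-38) = -¼*(-12)*(-38) = 3*(-38) = -114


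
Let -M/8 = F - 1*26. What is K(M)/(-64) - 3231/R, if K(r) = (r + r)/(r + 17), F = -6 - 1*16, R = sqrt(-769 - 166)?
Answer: -12/401 + 3231*I*sqrt(935)/935 ≈ -0.029925 + 105.67*I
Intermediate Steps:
R = I*sqrt(935) (R = sqrt(-935) = I*sqrt(935) ≈ 30.578*I)
F = -22 (F = -6 - 16 = -22)
M = 384 (M = -8*(-22 - 1*26) = -8*(-22 - 26) = -8*(-48) = 384)
K(r) = 2*r/(17 + r) (K(r) = (2*r)/(17 + r) = 2*r/(17 + r))
K(M)/(-64) - 3231/R = (2*384/(17 + 384))/(-64) - 3231*(-I*sqrt(935)/935) = (2*384/401)*(-1/64) - (-3231)*I*sqrt(935)/935 = (2*384*(1/401))*(-1/64) + 3231*I*sqrt(935)/935 = (768/401)*(-1/64) + 3231*I*sqrt(935)/935 = -12/401 + 3231*I*sqrt(935)/935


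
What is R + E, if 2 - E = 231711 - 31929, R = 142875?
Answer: -56905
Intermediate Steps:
E = -199780 (E = 2 - (231711 - 31929) = 2 - 1*199782 = 2 - 199782 = -199780)
R + E = 142875 - 199780 = -56905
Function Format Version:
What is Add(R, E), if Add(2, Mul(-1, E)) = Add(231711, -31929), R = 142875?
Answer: -56905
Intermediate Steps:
E = -199780 (E = Add(2, Mul(-1, Add(231711, -31929))) = Add(2, Mul(-1, 199782)) = Add(2, -199782) = -199780)
Add(R, E) = Add(142875, -199780) = -56905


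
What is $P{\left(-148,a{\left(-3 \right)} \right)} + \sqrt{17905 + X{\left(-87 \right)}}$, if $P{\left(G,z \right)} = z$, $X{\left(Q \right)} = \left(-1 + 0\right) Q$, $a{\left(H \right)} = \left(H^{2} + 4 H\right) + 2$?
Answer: $-1 + 2 \sqrt{4498} \approx 133.13$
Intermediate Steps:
$a{\left(H \right)} = 2 + H^{2} + 4 H$
$X{\left(Q \right)} = - Q$
$P{\left(-148,a{\left(-3 \right)} \right)} + \sqrt{17905 + X{\left(-87 \right)}} = \left(2 + \left(-3\right)^{2} + 4 \left(-3\right)\right) + \sqrt{17905 - -87} = \left(2 + 9 - 12\right) + \sqrt{17905 + 87} = -1 + \sqrt{17992} = -1 + 2 \sqrt{4498}$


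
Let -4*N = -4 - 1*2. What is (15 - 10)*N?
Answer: 15/2 ≈ 7.5000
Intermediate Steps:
N = 3/2 (N = -(-4 - 1*2)/4 = -(-4 - 2)/4 = -1/4*(-6) = 3/2 ≈ 1.5000)
(15 - 10)*N = (15 - 10)*(3/2) = 5*(3/2) = 15/2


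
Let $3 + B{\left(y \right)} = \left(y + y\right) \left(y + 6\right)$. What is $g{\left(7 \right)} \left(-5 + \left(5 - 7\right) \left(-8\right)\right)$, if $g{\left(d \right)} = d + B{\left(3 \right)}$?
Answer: $638$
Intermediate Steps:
$B{\left(y \right)} = -3 + 2 y \left(6 + y\right)$ ($B{\left(y \right)} = -3 + \left(y + y\right) \left(y + 6\right) = -3 + 2 y \left(6 + y\right)$)
$g{\left(d \right)} = 51 + d$ ($g{\left(d \right)} = d + \left(-3 + 2 \cdot 3^{2} + 12 \cdot 3\right) = d + \left(-3 + 2 \cdot 9 + 36\right) = d + \left(-3 + 18 + 36\right) = d + 51 = 51 + d$)
$g{\left(7 \right)} \left(-5 + \left(5 - 7\right) \left(-8\right)\right) = \left(51 + 7\right) \left(-5 + \left(5 - 7\right) \left(-8\right)\right) = 58 \left(-5 - -16\right) = 58 \left(-5 + 16\right) = 58 \cdot 11 = 638$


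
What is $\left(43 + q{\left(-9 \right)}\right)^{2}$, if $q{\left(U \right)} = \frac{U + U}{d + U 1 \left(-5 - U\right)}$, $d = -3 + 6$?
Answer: $\frac{229441}{121} \approx 1896.2$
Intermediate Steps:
$d = 3$
$q{\left(U \right)} = \frac{2 U}{3 + U \left(-5 - U\right)}$ ($q{\left(U \right)} = \frac{U + U}{3 + U 1 \left(-5 - U\right)} = \frac{2 U}{3 + U \left(-5 - U\right)}$)
$\left(43 + q{\left(-9 \right)}\right)^{2} = \left(43 - - \frac{18}{-3 + \left(-9\right)^{2} + 5 \left(-9\right)}\right)^{2} = \left(43 - - \frac{18}{-3 + 81 - 45}\right)^{2} = \left(43 - - \frac{18}{33}\right)^{2} = \left(43 - \left(-18\right) \frac{1}{33}\right)^{2} = \left(43 + \frac{6}{11}\right)^{2} = \left(\frac{479}{11}\right)^{2} = \frac{229441}{121}$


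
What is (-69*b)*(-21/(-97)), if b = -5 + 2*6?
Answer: -10143/97 ≈ -104.57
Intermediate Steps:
b = 7 (b = -5 + 12 = 7)
(-69*b)*(-21/(-97)) = (-69*7)*(-21/(-97)) = -(-10143)*(-1)/97 = -483*21/97 = -10143/97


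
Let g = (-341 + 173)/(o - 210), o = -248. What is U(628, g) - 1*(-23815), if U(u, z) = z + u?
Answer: 5597531/229 ≈ 24443.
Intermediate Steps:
g = 84/229 (g = (-341 + 173)/(-248 - 210) = -168/(-458) = -168*(-1/458) = 84/229 ≈ 0.36681)
U(u, z) = u + z
U(628, g) - 1*(-23815) = (628 + 84/229) - 1*(-23815) = 143896/229 + 23815 = 5597531/229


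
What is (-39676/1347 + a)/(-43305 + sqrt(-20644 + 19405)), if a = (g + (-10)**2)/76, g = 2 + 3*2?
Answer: 941522875/1454399208744 + 65225*I*sqrt(1239)/4363197626232 ≈ 0.00064736 + 5.2619e-7*I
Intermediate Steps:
g = 8 (g = 2 + 6 = 8)
a = 27/19 (a = (8 + (-10)**2)/76 = (8 + 100)/76 = (1/76)*108 = 27/19 ≈ 1.4211)
(-39676/1347 + a)/(-43305 + sqrt(-20644 + 19405)) = (-39676/1347 + 27/19)/(-43305 + sqrt(-20644 + 19405)) = (-39676*1/1347 + 27/19)/(-43305 + sqrt(-1239)) = (-39676/1347 + 27/19)/(-43305 + I*sqrt(1239)) = -717475/(25593*(-43305 + I*sqrt(1239)))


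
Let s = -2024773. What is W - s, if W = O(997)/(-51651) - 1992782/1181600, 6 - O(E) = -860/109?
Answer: 6734753395485626431/3326179777200 ≈ 2.0248e+6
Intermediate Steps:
O(E) = 1514/109 (O(E) = 6 - (-860)/109 = 6 - 1*(-860/109) = 6 + 860/109 = 1514/109)
W = -5610534949169/3326179777200 (W = (1514/109)/(-51651) - 1992782/1181600 = (1514/109)*(-1/51651) - 1992782*1/1181600 = -1514/5629959 - 996391/590800 = -5610534949169/3326179777200 ≈ -1.6868)
W - s = -5610534949169/3326179777200 - 1*(-2024773) = -5610534949169/3326179777200 + 2024773 = 6734753395485626431/3326179777200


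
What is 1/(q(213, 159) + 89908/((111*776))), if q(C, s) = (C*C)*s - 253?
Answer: 21534/155333765689 ≈ 1.3863e-7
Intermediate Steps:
q(C, s) = -253 + s*C**2 (q(C, s) = C**2*s - 253 = s*C**2 - 253 = -253 + s*C**2)
1/(q(213, 159) + 89908/((111*776))) = 1/((-253 + 159*213**2) + 89908/((111*776))) = 1/((-253 + 159*45369) + 89908/86136) = 1/((-253 + 7213671) + 89908*(1/86136)) = 1/(7213418 + 22477/21534) = 1/(155333765689/21534) = 21534/155333765689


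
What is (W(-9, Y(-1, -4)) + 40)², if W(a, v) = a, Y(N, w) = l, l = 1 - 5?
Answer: 961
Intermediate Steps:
l = -4
Y(N, w) = -4
(W(-9, Y(-1, -4)) + 40)² = (-9 + 40)² = 31² = 961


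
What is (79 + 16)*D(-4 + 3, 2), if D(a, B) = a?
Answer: -95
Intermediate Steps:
(79 + 16)*D(-4 + 3, 2) = (79 + 16)*(-4 + 3) = 95*(-1) = -95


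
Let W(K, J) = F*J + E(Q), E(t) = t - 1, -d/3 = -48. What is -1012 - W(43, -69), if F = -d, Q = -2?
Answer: -10945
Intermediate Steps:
d = 144 (d = -3*(-48) = 144)
F = -144 (F = -1*144 = -144)
E(t) = -1 + t
W(K, J) = -3 - 144*J (W(K, J) = -144*J + (-1 - 2) = -144*J - 3 = -3 - 144*J)
-1012 - W(43, -69) = -1012 - (-3 - 144*(-69)) = -1012 - (-3 + 9936) = -1012 - 1*9933 = -1012 - 9933 = -10945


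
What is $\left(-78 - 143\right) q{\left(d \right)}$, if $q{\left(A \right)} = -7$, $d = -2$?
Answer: $1547$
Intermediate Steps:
$\left(-78 - 143\right) q{\left(d \right)} = \left(-78 - 143\right) \left(-7\right) = \left(-221\right) \left(-7\right) = 1547$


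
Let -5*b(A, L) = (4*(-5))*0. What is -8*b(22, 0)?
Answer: 0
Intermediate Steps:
b(A, L) = 0 (b(A, L) = -4*(-5)*0/5 = -(-4)*0 = -⅕*0 = 0)
-8*b(22, 0) = -8*0 = 0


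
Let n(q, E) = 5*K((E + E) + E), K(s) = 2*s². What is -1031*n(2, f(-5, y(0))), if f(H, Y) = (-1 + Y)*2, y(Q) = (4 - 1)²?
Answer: -23754240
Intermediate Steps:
y(Q) = 9 (y(Q) = 3² = 9)
f(H, Y) = -2 + 2*Y
n(q, E) = 90*E² (n(q, E) = 5*(2*((E + E) + E)²) = 5*(2*(2*E + E)²) = 5*(2*(3*E)²) = 5*(2*(9*E²)) = 5*(18*E²) = 90*E²)
-1031*n(2, f(-5, y(0))) = -92790*(-2 + 2*9)² = -92790*(-2 + 18)² = -92790*16² = -92790*256 = -1031*23040 = -23754240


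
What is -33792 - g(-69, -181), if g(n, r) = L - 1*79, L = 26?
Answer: -33739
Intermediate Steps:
g(n, r) = -53 (g(n, r) = 26 - 1*79 = 26 - 79 = -53)
-33792 - g(-69, -181) = -33792 - 1*(-53) = -33792 + 53 = -33739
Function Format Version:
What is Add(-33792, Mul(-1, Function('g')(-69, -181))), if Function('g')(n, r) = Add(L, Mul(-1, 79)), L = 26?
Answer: -33739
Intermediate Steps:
Function('g')(n, r) = -53 (Function('g')(n, r) = Add(26, Mul(-1, 79)) = Add(26, -79) = -53)
Add(-33792, Mul(-1, Function('g')(-69, -181))) = Add(-33792, Mul(-1, -53)) = Add(-33792, 53) = -33739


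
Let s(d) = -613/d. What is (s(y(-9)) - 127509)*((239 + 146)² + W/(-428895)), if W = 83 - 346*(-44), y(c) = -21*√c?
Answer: -2702040926728204/142965 - 38970215939684*I/27020385 ≈ -1.89e+10 - 1.4423e+6*I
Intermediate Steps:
W = 15307 (W = 83 + 15224 = 15307)
(s(y(-9)) - 127509)*((239 + 146)² + W/(-428895)) = (-613*I/63 - 127509)*((239 + 146)² + 15307/(-428895)) = (-613*I/63 - 127509)*(385² + 15307*(-1/428895)) = (-613*I/63 - 127509)*(148225 - 15307/428895) = (-613*I/63 - 127509)*(63572946068/428895) = (-127509 - 613*I/63)*(63572946068/428895) = -2702040926728204/142965 - 38970215939684*I/27020385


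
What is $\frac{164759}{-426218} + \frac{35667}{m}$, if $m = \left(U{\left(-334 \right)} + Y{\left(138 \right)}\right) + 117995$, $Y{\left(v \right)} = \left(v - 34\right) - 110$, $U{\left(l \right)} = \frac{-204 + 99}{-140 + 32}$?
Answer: $- \frac{152567727385}{1810420199302} \approx -0.084272$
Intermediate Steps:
$U{\left(l \right)} = \frac{35}{36}$ ($U{\left(l \right)} = - \frac{105}{-108} = \left(-105\right) \left(- \frac{1}{108}\right) = \frac{35}{36}$)
$Y{\left(v \right)} = -144 + v$ ($Y{\left(v \right)} = \left(v - 34\right) - 110 = \left(-34 + v\right) - 110 = -144 + v$)
$m = \frac{4247639}{36}$ ($m = \left(\frac{35}{36} + \left(-144 + 138\right)\right) + 117995 = \left(\frac{35}{36} - 6\right) + 117995 = - \frac{181}{36} + 117995 = \frac{4247639}{36} \approx 1.1799 \cdot 10^{5}$)
$\frac{164759}{-426218} + \frac{35667}{m} = \frac{164759}{-426218} + \frac{35667}{\frac{4247639}{36}} = 164759 \left(- \frac{1}{426218}\right) + 35667 \cdot \frac{36}{4247639} = - \frac{164759}{426218} + \frac{1284012}{4247639} = - \frac{152567727385}{1810420199302}$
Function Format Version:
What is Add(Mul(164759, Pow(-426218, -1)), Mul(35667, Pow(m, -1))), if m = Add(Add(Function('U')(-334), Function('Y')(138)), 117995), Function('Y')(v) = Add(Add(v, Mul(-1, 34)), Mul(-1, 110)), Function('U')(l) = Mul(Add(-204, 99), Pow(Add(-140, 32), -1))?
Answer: Rational(-152567727385, 1810420199302) ≈ -0.084272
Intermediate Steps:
Function('U')(l) = Rational(35, 36) (Function('U')(l) = Mul(-105, Pow(-108, -1)) = Mul(-105, Rational(-1, 108)) = Rational(35, 36))
Function('Y')(v) = Add(-144, v) (Function('Y')(v) = Add(Add(v, -34), -110) = Add(Add(-34, v), -110) = Add(-144, v))
m = Rational(4247639, 36) (m = Add(Add(Rational(35, 36), Add(-144, 138)), 117995) = Add(Add(Rational(35, 36), -6), 117995) = Add(Rational(-181, 36), 117995) = Rational(4247639, 36) ≈ 1.1799e+5)
Add(Mul(164759, Pow(-426218, -1)), Mul(35667, Pow(m, -1))) = Add(Mul(164759, Pow(-426218, -1)), Mul(35667, Pow(Rational(4247639, 36), -1))) = Add(Mul(164759, Rational(-1, 426218)), Mul(35667, Rational(36, 4247639))) = Add(Rational(-164759, 426218), Rational(1284012, 4247639)) = Rational(-152567727385, 1810420199302)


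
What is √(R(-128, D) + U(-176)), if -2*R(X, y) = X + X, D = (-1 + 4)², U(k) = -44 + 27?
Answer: √111 ≈ 10.536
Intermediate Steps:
U(k) = -17
D = 9 (D = 3² = 9)
R(X, y) = -X (R(X, y) = -(X + X)/2 = -X)
√(R(-128, D) + U(-176)) = √(-1*(-128) - 17) = √(128 - 17) = √111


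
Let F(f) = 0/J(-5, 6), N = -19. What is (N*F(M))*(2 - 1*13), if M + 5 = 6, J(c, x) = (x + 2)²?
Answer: 0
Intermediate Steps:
J(c, x) = (2 + x)²
M = 1 (M = -5 + 6 = 1)
F(f) = 0 (F(f) = 0/((2 + 6)²) = 0/(8²) = 0/64 = 0*(1/64) = 0)
(N*F(M))*(2 - 1*13) = (-19*0)*(2 - 1*13) = 0*(2 - 13) = 0*(-11) = 0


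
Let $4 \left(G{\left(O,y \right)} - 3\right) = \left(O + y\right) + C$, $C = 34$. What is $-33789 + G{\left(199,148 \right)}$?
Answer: $- \frac{134763}{4} \approx -33691.0$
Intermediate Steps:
$G{\left(O,y \right)} = \frac{23}{2} + \frac{O}{4} + \frac{y}{4}$ ($G{\left(O,y \right)} = 3 + \frac{\left(O + y\right) + 34}{4} = 3 + \frac{34 + O + y}{4} = 3 + \left(\frac{17}{2} + \frac{O}{4} + \frac{y}{4}\right) = \frac{23}{2} + \frac{O}{4} + \frac{y}{4}$)
$-33789 + G{\left(199,148 \right)} = -33789 + \left(\frac{23}{2} + \frac{1}{4} \cdot 199 + \frac{1}{4} \cdot 148\right) = -33789 + \left(\frac{23}{2} + \frac{199}{4} + 37\right) = -33789 + \frac{393}{4} = - \frac{134763}{4}$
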